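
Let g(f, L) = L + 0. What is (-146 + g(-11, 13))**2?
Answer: 17689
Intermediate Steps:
g(f, L) = L
(-146 + g(-11, 13))**2 = (-146 + 13)**2 = (-133)**2 = 17689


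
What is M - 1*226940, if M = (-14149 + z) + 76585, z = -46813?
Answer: -211317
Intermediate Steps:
M = 15623 (M = (-14149 - 46813) + 76585 = -60962 + 76585 = 15623)
M - 1*226940 = 15623 - 1*226940 = 15623 - 226940 = -211317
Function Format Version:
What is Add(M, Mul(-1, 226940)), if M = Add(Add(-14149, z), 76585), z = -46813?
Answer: -211317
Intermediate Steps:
M = 15623 (M = Add(Add(-14149, -46813), 76585) = Add(-60962, 76585) = 15623)
Add(M, Mul(-1, 226940)) = Add(15623, Mul(-1, 226940)) = Add(15623, -226940) = -211317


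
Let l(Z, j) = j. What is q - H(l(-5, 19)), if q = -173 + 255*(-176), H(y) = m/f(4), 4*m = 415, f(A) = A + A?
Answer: -1442111/32 ≈ -45066.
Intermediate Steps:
f(A) = 2*A
m = 415/4 (m = (¼)*415 = 415/4 ≈ 103.75)
H(y) = 415/32 (H(y) = 415/(4*((2*4))) = (415/4)/8 = (415/4)*(⅛) = 415/32)
q = -45053 (q = -173 - 44880 = -45053)
q - H(l(-5, 19)) = -45053 - 1*415/32 = -45053 - 415/32 = -1442111/32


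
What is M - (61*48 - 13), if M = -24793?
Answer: -27708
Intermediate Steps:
M - (61*48 - 13) = -24793 - (61*48 - 13) = -24793 - (2928 - 13) = -24793 - 1*2915 = -24793 - 2915 = -27708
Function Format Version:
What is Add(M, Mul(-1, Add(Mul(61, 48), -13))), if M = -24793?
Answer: -27708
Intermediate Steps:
Add(M, Mul(-1, Add(Mul(61, 48), -13))) = Add(-24793, Mul(-1, Add(Mul(61, 48), -13))) = Add(-24793, Mul(-1, Add(2928, -13))) = Add(-24793, Mul(-1, 2915)) = Add(-24793, -2915) = -27708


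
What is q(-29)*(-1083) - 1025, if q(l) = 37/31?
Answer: -71846/31 ≈ -2317.6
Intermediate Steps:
q(l) = 37/31 (q(l) = 37*(1/31) = 37/31)
q(-29)*(-1083) - 1025 = (37/31)*(-1083) - 1025 = -40071/31 - 1025 = -71846/31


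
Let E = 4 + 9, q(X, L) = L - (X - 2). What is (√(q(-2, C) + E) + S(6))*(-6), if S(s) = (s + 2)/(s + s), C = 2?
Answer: -4 - 6*√19 ≈ -30.153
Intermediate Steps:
S(s) = (2 + s)/(2*s) (S(s) = (2 + s)/((2*s)) = (2 + s)*(1/(2*s)) = (2 + s)/(2*s))
q(X, L) = 2 + L - X (q(X, L) = L - (-2 + X) = L + (2 - X) = 2 + L - X)
E = 13
(√(q(-2, C) + E) + S(6))*(-6) = (√((2 + 2 - 1*(-2)) + 13) + (½)*(2 + 6)/6)*(-6) = (√((2 + 2 + 2) + 13) + (½)*(⅙)*8)*(-6) = (√(6 + 13) + ⅔)*(-6) = (√19 + ⅔)*(-6) = (⅔ + √19)*(-6) = -4 - 6*√19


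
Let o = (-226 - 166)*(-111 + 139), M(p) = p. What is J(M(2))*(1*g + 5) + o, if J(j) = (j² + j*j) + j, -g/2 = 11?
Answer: -11146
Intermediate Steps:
g = -22 (g = -2*11 = -22)
o = -10976 (o = -392*28 = -10976)
J(j) = j + 2*j² (J(j) = (j² + j²) + j = 2*j² + j = j + 2*j²)
J(M(2))*(1*g + 5) + o = (2*(1 + 2*2))*(1*(-22) + 5) - 10976 = (2*(1 + 4))*(-22 + 5) - 10976 = (2*5)*(-17) - 10976 = 10*(-17) - 10976 = -170 - 10976 = -11146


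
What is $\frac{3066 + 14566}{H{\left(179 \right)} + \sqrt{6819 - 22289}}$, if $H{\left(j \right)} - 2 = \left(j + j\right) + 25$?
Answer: $\frac{193952}{4677} - \frac{17632 i \sqrt{15470}}{163695} \approx 41.469 - 13.397 i$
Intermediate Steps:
$H{\left(j \right)} = 27 + 2 j$ ($H{\left(j \right)} = 2 + \left(\left(j + j\right) + 25\right) = 2 + \left(2 j + 25\right) = 2 + \left(25 + 2 j\right) = 27 + 2 j$)
$\frac{3066 + 14566}{H{\left(179 \right)} + \sqrt{6819 - 22289}} = \frac{3066 + 14566}{\left(27 + 2 \cdot 179\right) + \sqrt{6819 - 22289}} = \frac{17632}{\left(27 + 358\right) + \sqrt{-15470}} = \frac{17632}{385 + i \sqrt{15470}}$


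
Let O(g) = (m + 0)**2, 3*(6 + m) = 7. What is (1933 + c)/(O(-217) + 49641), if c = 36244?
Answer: 343593/446890 ≈ 0.76885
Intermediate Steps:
m = -11/3 (m = -6 + (1/3)*7 = -6 + 7/3 = -11/3 ≈ -3.6667)
O(g) = 121/9 (O(g) = (-11/3 + 0)**2 = (-11/3)**2 = 121/9)
(1933 + c)/(O(-217) + 49641) = (1933 + 36244)/(121/9 + 49641) = 38177/(446890/9) = 38177*(9/446890) = 343593/446890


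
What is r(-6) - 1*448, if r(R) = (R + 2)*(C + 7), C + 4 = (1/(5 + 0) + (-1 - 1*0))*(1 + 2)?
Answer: -2252/5 ≈ -450.40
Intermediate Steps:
C = -32/5 (C = -4 + (1/(5 + 0) + (-1 - 1*0))*(1 + 2) = -4 + (1/5 + (-1 + 0))*3 = -4 + (⅕ - 1)*3 = -4 - ⅘*3 = -4 - 12/5 = -32/5 ≈ -6.4000)
r(R) = 6/5 + 3*R/5 (r(R) = (R + 2)*(-32/5 + 7) = (2 + R)*(⅗) = 6/5 + 3*R/5)
r(-6) - 1*448 = (6/5 + (⅗)*(-6)) - 1*448 = (6/5 - 18/5) - 448 = -12/5 - 448 = -2252/5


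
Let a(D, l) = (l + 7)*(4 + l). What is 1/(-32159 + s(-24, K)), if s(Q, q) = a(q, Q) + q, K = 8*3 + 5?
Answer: -1/31790 ≈ -3.1456e-5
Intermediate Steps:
a(D, l) = (4 + l)*(7 + l) (a(D, l) = (7 + l)*(4 + l) = (4 + l)*(7 + l))
K = 29 (K = 24 + 5 = 29)
s(Q, q) = 28 + q + Q² + 11*Q (s(Q, q) = (28 + Q² + 11*Q) + q = 28 + q + Q² + 11*Q)
1/(-32159 + s(-24, K)) = 1/(-32159 + (28 + 29 + (-24)² + 11*(-24))) = 1/(-32159 + (28 + 29 + 576 - 264)) = 1/(-32159 + 369) = 1/(-31790) = -1/31790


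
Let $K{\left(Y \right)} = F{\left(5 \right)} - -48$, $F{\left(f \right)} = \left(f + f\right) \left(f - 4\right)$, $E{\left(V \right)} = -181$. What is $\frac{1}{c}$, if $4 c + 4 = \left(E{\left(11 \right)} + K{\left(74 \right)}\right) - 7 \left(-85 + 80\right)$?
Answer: $- \frac{1}{23} \approx -0.043478$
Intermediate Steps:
$F{\left(f \right)} = 2 f \left(-4 + f\right)$
$K{\left(Y \right)} = 58$ ($K{\left(Y \right)} = 2 \cdot 5 \left(-4 + 5\right) - -48 = 2 \cdot 5 \cdot 1 + 48 = 10 + 48 = 58$)
$c = -23$ ($c = -1 + \frac{\left(-181 + 58\right) - 7 \left(-85 + 80\right)}{4} = -1 + \frac{-123 - -35}{4} = -1 + \frac{-123 + 35}{4} = -1 + \frac{1}{4} \left(-88\right) = -1 - 22 = -23$)
$\frac{1}{c} = \frac{1}{-23} = - \frac{1}{23}$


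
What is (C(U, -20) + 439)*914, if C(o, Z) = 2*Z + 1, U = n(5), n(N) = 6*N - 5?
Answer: 365600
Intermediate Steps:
n(N) = -5 + 6*N
U = 25 (U = -5 + 6*5 = -5 + 30 = 25)
C(o, Z) = 1 + 2*Z
(C(U, -20) + 439)*914 = ((1 + 2*(-20)) + 439)*914 = ((1 - 40) + 439)*914 = (-39 + 439)*914 = 400*914 = 365600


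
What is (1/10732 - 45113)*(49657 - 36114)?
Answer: -6556880219245/10732 ≈ -6.1097e+8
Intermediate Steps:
(1/10732 - 45113)*(49657 - 36114) = (1/10732 - 45113)*13543 = -484152715/10732*13543 = -6556880219245/10732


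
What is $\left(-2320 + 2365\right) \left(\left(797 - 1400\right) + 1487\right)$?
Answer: $39780$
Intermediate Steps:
$\left(-2320 + 2365\right) \left(\left(797 - 1400\right) + 1487\right) = 45 \left(-603 + 1487\right) = 45 \cdot 884 = 39780$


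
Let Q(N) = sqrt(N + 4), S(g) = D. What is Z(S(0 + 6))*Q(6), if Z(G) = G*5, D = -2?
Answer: -10*sqrt(10) ≈ -31.623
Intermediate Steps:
S(g) = -2
Q(N) = sqrt(4 + N)
Z(G) = 5*G
Z(S(0 + 6))*Q(6) = (5*(-2))*sqrt(4 + 6) = -10*sqrt(10)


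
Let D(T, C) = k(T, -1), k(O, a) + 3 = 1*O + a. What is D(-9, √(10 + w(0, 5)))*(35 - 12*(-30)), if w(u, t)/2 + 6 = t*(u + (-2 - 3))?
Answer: -5135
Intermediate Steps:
w(u, t) = -12 + 2*t*(-5 + u) (w(u, t) = -12 + 2*(t*(u + (-2 - 3))) = -12 + 2*(t*(u - 5)) = -12 + 2*(t*(-5 + u)) = -12 + 2*t*(-5 + u))
k(O, a) = -3 + O + a (k(O, a) = -3 + (1*O + a) = -3 + (O + a) = -3 + O + a)
D(T, C) = -4 + T (D(T, C) = -3 + T - 1 = -4 + T)
D(-9, √(10 + w(0, 5)))*(35 - 12*(-30)) = (-4 - 9)*(35 - 12*(-30)) = -13*(35 + 360) = -13*395 = -5135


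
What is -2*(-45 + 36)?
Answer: 18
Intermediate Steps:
-2*(-45 + 36) = -2*(-9) = 18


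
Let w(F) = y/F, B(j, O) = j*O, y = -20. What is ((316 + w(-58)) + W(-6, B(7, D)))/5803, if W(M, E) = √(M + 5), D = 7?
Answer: 9174/168287 + I/5803 ≈ 0.054514 + 0.00017232*I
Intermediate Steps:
B(j, O) = O*j
w(F) = -20/F
W(M, E) = √(5 + M)
((316 + w(-58)) + W(-6, B(7, D)))/5803 = ((316 - 20/(-58)) + √(5 - 6))/5803 = ((316 - 20*(-1/58)) + √(-1))*(1/5803) = ((316 + 10/29) + I)*(1/5803) = (9174/29 + I)*(1/5803) = 9174/168287 + I/5803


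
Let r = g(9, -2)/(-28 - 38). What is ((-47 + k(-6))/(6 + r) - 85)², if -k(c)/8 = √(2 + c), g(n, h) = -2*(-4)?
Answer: 325198897/37636 + 4762824*I/9409 ≈ 8640.6 + 506.2*I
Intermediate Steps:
g(n, h) = 8
r = -4/33 (r = 8/(-28 - 38) = 8/(-66) = 8*(-1/66) = -4/33 ≈ -0.12121)
k(c) = -8*√(2 + c)
((-47 + k(-6))/(6 + r) - 85)² = ((-47 - 8*√(2 - 6))/(6 - 4/33) - 85)² = ((-47 - 16*I)/(194/33) - 85)² = ((-47 - 16*I)*(33/194) - 85)² = ((-1551/194 - 264*I/97) - 85)² = (-18041/194 - 264*I/97)²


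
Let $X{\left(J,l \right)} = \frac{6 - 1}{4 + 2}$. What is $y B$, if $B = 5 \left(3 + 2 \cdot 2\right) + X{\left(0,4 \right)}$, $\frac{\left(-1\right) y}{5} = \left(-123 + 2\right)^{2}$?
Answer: $- \frac{15739075}{6} \approx -2.6232 \cdot 10^{6}$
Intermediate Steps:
$X{\left(J,l \right)} = \frac{5}{6}$
$y = -73205$ ($y = - 5 \left(-123 + 2\right)^{2} = - 5 \left(-121\right)^{2} = \left(-5\right) 14641 = -73205$)
$B = \frac{215}{6}$ ($B = 5 \left(3 + 2 \cdot 2\right) + \frac{5}{6} = 5 \left(3 + 4\right) + \frac{5}{6} = 5 \cdot 7 + \frac{5}{6} = 35 + \frac{5}{6} = \frac{215}{6} \approx 35.833$)
$y B = \left(-73205\right) \frac{215}{6} = - \frac{15739075}{6}$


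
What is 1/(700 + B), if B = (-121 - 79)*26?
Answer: -1/4500 ≈ -0.00022222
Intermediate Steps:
B = -5200 (B = -200*26 = -5200)
1/(700 + B) = 1/(700 - 5200) = 1/(-4500) = -1/4500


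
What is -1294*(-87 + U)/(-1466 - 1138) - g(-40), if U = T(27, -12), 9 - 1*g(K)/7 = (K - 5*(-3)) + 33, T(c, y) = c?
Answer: -7989/217 ≈ -36.816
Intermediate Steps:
g(K) = -273 - 7*K (g(K) = 63 - 7*((K - 5*(-3)) + 33) = 63 - 7*((K + 15) + 33) = 63 - 7*((15 + K) + 33) = 63 - 7*(48 + K) = 63 + (-336 - 7*K) = -273 - 7*K)
U = 27
-1294*(-87 + U)/(-1466 - 1138) - g(-40) = -1294*(-87 + 27)/(-1466 - 1138) - (-273 - 7*(-40)) = -1294/((-2604/(-60))) - (-273 + 280) = -1294/((-2604*(-1/60))) - 1*7 = -1294/217/5 - 7 = -1294*5/217 - 7 = -6470/217 - 7 = -7989/217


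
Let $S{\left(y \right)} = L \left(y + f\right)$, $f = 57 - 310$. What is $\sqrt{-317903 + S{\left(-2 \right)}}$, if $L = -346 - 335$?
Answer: $2 i \sqrt{36062} \approx 379.8 i$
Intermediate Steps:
$L = -681$
$f = -253$
$S{\left(y \right)} = 172293 - 681 y$ ($S{\left(y \right)} = - 681 \left(y - 253\right) = - 681 \left(-253 + y\right) = 172293 - 681 y$)
$\sqrt{-317903 + S{\left(-2 \right)}} = \sqrt{-317903 + \left(172293 - -1362\right)} = \sqrt{-317903 + \left(172293 + 1362\right)} = \sqrt{-317903 + 173655} = \sqrt{-144248} = 2 i \sqrt{36062}$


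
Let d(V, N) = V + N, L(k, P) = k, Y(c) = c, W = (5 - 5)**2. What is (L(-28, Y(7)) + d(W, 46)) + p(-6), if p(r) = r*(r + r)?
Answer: 90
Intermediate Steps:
p(r) = 2*r**2 (p(r) = r*(2*r) = 2*r**2)
W = 0 (W = 0**2 = 0)
d(V, N) = N + V
(L(-28, Y(7)) + d(W, 46)) + p(-6) = (-28 + (46 + 0)) + 2*(-6)**2 = (-28 + 46) + 2*36 = 18 + 72 = 90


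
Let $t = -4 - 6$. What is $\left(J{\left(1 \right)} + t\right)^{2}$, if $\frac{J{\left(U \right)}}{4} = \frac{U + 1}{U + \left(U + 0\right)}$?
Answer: $36$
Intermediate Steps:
$J{\left(U \right)} = \frac{2 \left(1 + U\right)}{U}$ ($J{\left(U \right)} = 4 \frac{U + 1}{U + \left(U + 0\right)} = 4 \frac{1 + U}{U + U} = 4 \frac{1 + U}{2 U} = \frac{2 \left(1 + U\right)}{U}$)
$t = -10$
$\left(J{\left(1 \right)} + t\right)^{2} = \left(\left(2 + \frac{2}{1}\right) - 10\right)^{2} = \left(\left(2 + 2 \cdot 1\right) - 10\right)^{2} = \left(\left(2 + 2\right) - 10\right)^{2} = \left(4 - 10\right)^{2} = \left(-6\right)^{2} = 36$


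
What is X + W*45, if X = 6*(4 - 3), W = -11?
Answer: -489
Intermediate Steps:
X = 6 (X = 6*1 = 6)
X + W*45 = 6 - 11*45 = 6 - 495 = -489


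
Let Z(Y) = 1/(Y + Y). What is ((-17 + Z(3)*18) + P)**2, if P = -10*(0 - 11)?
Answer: 9216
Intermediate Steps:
Z(Y) = 1/(2*Y)
P = 110 (P = -10*(-11) = 110)
((-17 + Z(3)*18) + P)**2 = ((-17 + ((1/2)/3)*18) + 110)**2 = ((-17 + ((1/2)*(1/3))*18) + 110)**2 = ((-17 + (1/6)*18) + 110)**2 = ((-17 + 3) + 110)**2 = (-14 + 110)**2 = 96**2 = 9216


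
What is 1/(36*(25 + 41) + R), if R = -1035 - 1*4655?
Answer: -1/3314 ≈ -0.00030175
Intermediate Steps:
R = -5690 (R = -1035 - 4655 = -5690)
1/(36*(25 + 41) + R) = 1/(36*(25 + 41) - 5690) = 1/(36*66 - 5690) = 1/(2376 - 5690) = 1/(-3314) = -1/3314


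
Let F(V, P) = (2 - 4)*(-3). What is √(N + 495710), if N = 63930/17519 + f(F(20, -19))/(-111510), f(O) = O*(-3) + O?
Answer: √5838914607775530655430/108530205 ≈ 704.07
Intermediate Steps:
F(V, P) = 6 (F(V, P) = -2*(-3) = 6)
f(O) = -2*O (f(O) = -3*O + O = -2*O)
N = 1188174088/325590615 (N = 63930/17519 - 2*6/(-111510) = 63930*(1/17519) - 12*(-1/111510) = 63930/17519 + 2/18585 = 1188174088/325590615 ≈ 3.6493)
√(N + 495710) = √(1188174088/325590615 + 495710) = √(161399711935738/325590615) = √5838914607775530655430/108530205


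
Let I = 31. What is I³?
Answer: 29791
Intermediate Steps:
I³ = 31³ = 29791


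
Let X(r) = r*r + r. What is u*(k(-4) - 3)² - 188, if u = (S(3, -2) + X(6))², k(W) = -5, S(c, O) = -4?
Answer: 92228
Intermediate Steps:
X(r) = r + r² (X(r) = r² + r = r + r²)
u = 1444 (u = (-4 + 6*(1 + 6))² = (-4 + 6*7)² = (-4 + 42)² = 38² = 1444)
u*(k(-4) - 3)² - 188 = 1444*(-5 - 3)² - 188 = 1444*(-8)² - 188 = 1444*64 - 188 = 92416 - 188 = 92228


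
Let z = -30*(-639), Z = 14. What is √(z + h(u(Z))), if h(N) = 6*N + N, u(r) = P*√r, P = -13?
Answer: √(19170 - 91*√14) ≈ 137.22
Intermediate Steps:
u(r) = -13*√r
h(N) = 7*N
z = 19170
√(z + h(u(Z))) = √(19170 + 7*(-13*√14)) = √(19170 - 91*√14)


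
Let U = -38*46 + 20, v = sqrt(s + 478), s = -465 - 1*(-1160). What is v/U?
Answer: -sqrt(1173)/1728 ≈ -0.019820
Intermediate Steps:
s = 695 (s = -465 + 1160 = 695)
v = sqrt(1173) (v = sqrt(695 + 478) = sqrt(1173) ≈ 34.249)
U = -1728 (U = -1748 + 20 = -1728)
v/U = sqrt(1173)/(-1728) = sqrt(1173)*(-1/1728) = -sqrt(1173)/1728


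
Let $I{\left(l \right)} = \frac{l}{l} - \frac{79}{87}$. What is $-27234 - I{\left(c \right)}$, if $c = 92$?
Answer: $- \frac{2369366}{87} \approx -27234.0$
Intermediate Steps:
$I{\left(l \right)} = \frac{8}{87}$ ($I{\left(l \right)} = 1 - \frac{79}{87} = \frac{8}{87}$)
$-27234 - I{\left(c \right)} = -27234 - \frac{8}{87} = - \frac{2369366}{87}$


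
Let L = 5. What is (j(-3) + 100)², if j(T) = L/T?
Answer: 87025/9 ≈ 9669.4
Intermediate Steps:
j(T) = 5/T
(j(-3) + 100)² = (5/(-3) + 100)² = (5*(-⅓) + 100)² = (-5/3 + 100)² = (295/3)² = 87025/9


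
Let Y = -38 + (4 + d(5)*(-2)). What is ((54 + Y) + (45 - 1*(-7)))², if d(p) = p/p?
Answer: 4900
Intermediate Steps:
d(p) = 1
Y = -36 (Y = -38 + (4 + 1*(-2)) = -38 + (4 - 2) = -38 + 2 = -36)
((54 + Y) + (45 - 1*(-7)))² = ((54 - 36) + (45 - 1*(-7)))² = (18 + (45 + 7))² = (18 + 52)² = 70² = 4900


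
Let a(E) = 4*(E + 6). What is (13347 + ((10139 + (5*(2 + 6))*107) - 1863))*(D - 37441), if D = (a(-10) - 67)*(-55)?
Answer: -851587028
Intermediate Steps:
a(E) = 24 + 4*E (a(E) = 4*(6 + E) = 24 + 4*E)
D = 4565 (D = ((24 + 4*(-10)) - 67)*(-55) = ((24 - 40) - 67)*(-55) = (-16 - 67)*(-55) = -83*(-55) = 4565)
(13347 + ((10139 + (5*(2 + 6))*107) - 1863))*(D - 37441) = (13347 + ((10139 + (5*(2 + 6))*107) - 1863))*(4565 - 37441) = (13347 + ((10139 + (5*8)*107) - 1863))*(-32876) = (13347 + ((10139 + 40*107) - 1863))*(-32876) = (13347 + ((10139 + 4280) - 1863))*(-32876) = (13347 + (14419 - 1863))*(-32876) = (13347 + 12556)*(-32876) = 25903*(-32876) = -851587028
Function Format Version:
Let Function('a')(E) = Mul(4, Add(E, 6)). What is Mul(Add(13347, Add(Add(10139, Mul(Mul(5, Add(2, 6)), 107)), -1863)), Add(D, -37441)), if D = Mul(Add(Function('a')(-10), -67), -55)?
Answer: -851587028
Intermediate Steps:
Function('a')(E) = Add(24, Mul(4, E)) (Function('a')(E) = Mul(4, Add(6, E)) = Add(24, Mul(4, E)))
D = 4565 (D = Mul(Add(Add(24, Mul(4, -10)), -67), -55) = Mul(Add(Add(24, -40), -67), -55) = Mul(Add(-16, -67), -55) = Mul(-83, -55) = 4565)
Mul(Add(13347, Add(Add(10139, Mul(Mul(5, Add(2, 6)), 107)), -1863)), Add(D, -37441)) = Mul(Add(13347, Add(Add(10139, Mul(Mul(5, Add(2, 6)), 107)), -1863)), Add(4565, -37441)) = Mul(Add(13347, Add(Add(10139, Mul(Mul(5, 8), 107)), -1863)), -32876) = Mul(Add(13347, Add(Add(10139, Mul(40, 107)), -1863)), -32876) = Mul(Add(13347, Add(Add(10139, 4280), -1863)), -32876) = Mul(Add(13347, Add(14419, -1863)), -32876) = Mul(Add(13347, 12556), -32876) = Mul(25903, -32876) = -851587028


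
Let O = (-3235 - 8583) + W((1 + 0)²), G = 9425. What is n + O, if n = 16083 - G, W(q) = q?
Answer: -5159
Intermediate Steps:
O = -11817 (O = (-3235 - 8583) + (1 + 0)² = -11818 + 1² = -11818 + 1 = -11817)
n = 6658 (n = 16083 - 1*9425 = 16083 - 9425 = 6658)
n + O = 6658 - 11817 = -5159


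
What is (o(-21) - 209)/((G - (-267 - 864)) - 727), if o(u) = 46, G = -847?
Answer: 163/443 ≈ 0.36795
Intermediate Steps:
(o(-21) - 209)/((G - (-267 - 864)) - 727) = (46 - 209)/((-847 - (-267 - 864)) - 727) = -163/((-847 - 1*(-1131)) - 727) = -163/((-847 + 1131) - 727) = -163/(284 - 727) = -163/(-443) = -163*(-1/443) = 163/443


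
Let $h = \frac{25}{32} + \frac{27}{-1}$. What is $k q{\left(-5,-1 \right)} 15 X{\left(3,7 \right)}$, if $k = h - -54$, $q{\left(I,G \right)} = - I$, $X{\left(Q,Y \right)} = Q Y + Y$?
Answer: $\frac{466725}{8} \approx 58341.0$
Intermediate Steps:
$X{\left(Q,Y \right)} = Y + Q Y$
$h = - \frac{839}{32}$ ($h = 25 \cdot \frac{1}{32} + 27 \left(-1\right) = \frac{25}{32} - 27 = - \frac{839}{32} \approx -26.219$)
$k = \frac{889}{32}$ ($k = - \frac{839}{32} - -54 = - \frac{839}{32} + 54 = \frac{889}{32} \approx 27.781$)
$k q{\left(-5,-1 \right)} 15 X{\left(3,7 \right)} = \frac{889 \left(-1\right) \left(-5\right) 15 \cdot 7 \left(1 + 3\right)}{32} = \frac{889 \cdot 5 \cdot 15 \cdot 7 \cdot 4}{32} = \frac{889 \cdot 75 \cdot 28}{32} = \frac{889}{32} \cdot 2100 = \frac{466725}{8}$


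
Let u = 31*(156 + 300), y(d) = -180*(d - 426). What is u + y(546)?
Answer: -7464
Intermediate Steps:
y(d) = 76680 - 180*d (y(d) = -180*(-426 + d) = 76680 - 180*d)
u = 14136 (u = 31*456 = 14136)
u + y(546) = 14136 + (76680 - 180*546) = 14136 + (76680 - 98280) = 14136 - 21600 = -7464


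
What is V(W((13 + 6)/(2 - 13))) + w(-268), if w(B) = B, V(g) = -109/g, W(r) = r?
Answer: -3893/19 ≈ -204.89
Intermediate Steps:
V(W((13 + 6)/(2 - 13))) + w(-268) = -109*(2 - 13)/(13 + 6) - 268 = -109/(19/(-11)) - 268 = -109/(19*(-1/11)) - 268 = -109/(-19/11) - 268 = -109*(-11/19) - 268 = 1199/19 - 268 = -3893/19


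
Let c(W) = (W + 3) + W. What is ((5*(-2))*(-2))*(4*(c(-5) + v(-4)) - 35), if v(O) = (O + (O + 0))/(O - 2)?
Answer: -3460/3 ≈ -1153.3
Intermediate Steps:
c(W) = 3 + 2*W (c(W) = (3 + W) + W = 3 + 2*W)
v(O) = 2*O/(-2 + O) (v(O) = (O + O)/(-2 + O) = (2*O)/(-2 + O) = 2*O/(-2 + O))
((5*(-2))*(-2))*(4*(c(-5) + v(-4)) - 35) = ((5*(-2))*(-2))*(4*((3 + 2*(-5)) + 2*(-4)/(-2 - 4)) - 35) = (-10*(-2))*(4*((3 - 10) + 2*(-4)/(-6)) - 35) = 20*(4*(-7 + 2*(-4)*(-⅙)) - 35) = 20*(4*(-7 + 4/3) - 35) = 20*(4*(-17/3) - 35) = 20*(-68/3 - 35) = 20*(-173/3) = -3460/3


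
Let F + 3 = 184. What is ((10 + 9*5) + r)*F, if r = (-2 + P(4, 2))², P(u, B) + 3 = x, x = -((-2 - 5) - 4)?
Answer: 16471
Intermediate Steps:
F = 181 (F = -3 + 184 = 181)
x = 11 (x = -(-7 - 4) = -1*(-11) = 11)
P(u, B) = 8 (P(u, B) = -3 + 11 = 8)
r = 36 (r = (-2 + 8)² = 6² = 36)
((10 + 9*5) + r)*F = ((10 + 9*5) + 36)*181 = ((10 + 45) + 36)*181 = (55 + 36)*181 = 91*181 = 16471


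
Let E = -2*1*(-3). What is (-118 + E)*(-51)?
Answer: 5712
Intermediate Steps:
E = 6 (E = -2*(-3) = 6)
(-118 + E)*(-51) = (-118 + 6)*(-51) = -112*(-51) = 5712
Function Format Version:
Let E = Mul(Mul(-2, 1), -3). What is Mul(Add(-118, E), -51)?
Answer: 5712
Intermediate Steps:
E = 6 (E = Mul(-2, -3) = 6)
Mul(Add(-118, E), -51) = Mul(Add(-118, 6), -51) = Mul(-112, -51) = 5712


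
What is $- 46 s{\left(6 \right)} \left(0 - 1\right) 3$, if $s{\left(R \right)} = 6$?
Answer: $828$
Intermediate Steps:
$- 46 s{\left(6 \right)} \left(0 - 1\right) 3 = \left(-46\right) 6 \left(0 - 1\right) 3 = - 276 \left(\left(-1\right) 3\right) = \left(-276\right) \left(-3\right) = 828$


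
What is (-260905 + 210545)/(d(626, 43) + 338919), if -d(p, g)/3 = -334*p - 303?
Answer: -1259/24177 ≈ -0.052074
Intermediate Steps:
d(p, g) = 909 + 1002*p (d(p, g) = -3*(-334*p - 303) = -3*(-303 - 334*p) = 909 + 1002*p)
(-260905 + 210545)/(d(626, 43) + 338919) = (-260905 + 210545)/((909 + 1002*626) + 338919) = -50360/((909 + 627252) + 338919) = -50360/(628161 + 338919) = -50360/967080 = -50360*1/967080 = -1259/24177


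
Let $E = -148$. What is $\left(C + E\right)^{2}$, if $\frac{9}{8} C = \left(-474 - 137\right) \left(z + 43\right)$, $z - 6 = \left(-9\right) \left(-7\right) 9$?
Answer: $\frac{9074192275600}{81} \approx 1.1203 \cdot 10^{11}$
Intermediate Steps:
$z = 573$ ($z = 6 + \left(-9\right) \left(-7\right) 9 = 6 + 63 \cdot 9 = 6 + 567 = 573$)
$C = - \frac{3011008}{9}$ ($C = \frac{8 \left(-474 - 137\right) \left(573 + 43\right)}{9} = \frac{8 \left(\left(-611\right) 616\right)}{9} = \frac{8}{9} \left(-376376\right) = - \frac{3011008}{9} \approx -3.3456 \cdot 10^{5}$)
$\left(C + E\right)^{2} = \left(- \frac{3011008}{9} - 148\right)^{2} = \left(- \frac{3012340}{9}\right)^{2} = \frac{9074192275600}{81}$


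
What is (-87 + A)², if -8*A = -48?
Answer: 6561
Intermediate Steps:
A = 6 (A = -⅛*(-48) = 6)
(-87 + A)² = (-87 + 6)² = (-81)² = 6561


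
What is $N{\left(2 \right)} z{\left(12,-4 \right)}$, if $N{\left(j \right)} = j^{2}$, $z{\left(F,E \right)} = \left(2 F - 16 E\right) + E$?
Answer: $336$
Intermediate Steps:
$z{\left(F,E \right)} = - 15 E + 2 F$ ($z{\left(F,E \right)} = \left(- 16 E + 2 F\right) + E = - 15 E + 2 F$)
$N{\left(2 \right)} z{\left(12,-4 \right)} = 2^{2} \left(\left(-15\right) \left(-4\right) + 2 \cdot 12\right) = 4 \left(60 + 24\right) = 4 \cdot 84 = 336$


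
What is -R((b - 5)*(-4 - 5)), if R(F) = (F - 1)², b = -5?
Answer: -7921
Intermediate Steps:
R(F) = (-1 + F)²
-R((b - 5)*(-4 - 5)) = -(-1 + (-5 - 5)*(-4 - 5))² = -(-1 - 10*(-9))² = -(-1 + 90)² = -1*89² = -1*7921 = -7921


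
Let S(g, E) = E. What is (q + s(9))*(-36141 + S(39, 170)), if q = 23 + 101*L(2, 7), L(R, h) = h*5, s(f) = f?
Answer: -128308557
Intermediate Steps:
L(R, h) = 5*h
q = 3558 (q = 23 + 101*(5*7) = 23 + 101*35 = 23 + 3535 = 3558)
(q + s(9))*(-36141 + S(39, 170)) = (3558 + 9)*(-36141 + 170) = 3567*(-35971) = -128308557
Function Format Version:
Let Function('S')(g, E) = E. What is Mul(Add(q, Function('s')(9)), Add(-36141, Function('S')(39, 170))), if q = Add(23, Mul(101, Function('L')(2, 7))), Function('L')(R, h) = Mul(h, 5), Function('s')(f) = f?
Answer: -128308557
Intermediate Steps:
Function('L')(R, h) = Mul(5, h)
q = 3558 (q = Add(23, Mul(101, Mul(5, 7))) = Add(23, Mul(101, 35)) = Add(23, 3535) = 3558)
Mul(Add(q, Function('s')(9)), Add(-36141, Function('S')(39, 170))) = Mul(Add(3558, 9), Add(-36141, 170)) = Mul(3567, -35971) = -128308557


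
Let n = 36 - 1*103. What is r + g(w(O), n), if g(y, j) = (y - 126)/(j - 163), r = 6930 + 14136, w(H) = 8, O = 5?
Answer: 2422649/115 ≈ 21067.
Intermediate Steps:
n = -67 (n = 36 - 103 = -67)
r = 21066
g(y, j) = (-126 + y)/(-163 + j)
r + g(w(O), n) = 21066 + (-126 + 8)/(-163 - 67) = 21066 - 118/(-230) = 21066 - 1/230*(-118) = 21066 + 59/115 = 2422649/115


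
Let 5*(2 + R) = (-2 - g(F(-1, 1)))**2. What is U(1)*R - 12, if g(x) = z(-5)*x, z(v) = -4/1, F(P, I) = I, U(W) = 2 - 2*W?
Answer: -12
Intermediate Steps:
z(v) = -4 (z(v) = -4*1 = -4)
g(x) = -4*x
R = -6/5 (R = -2 + (-2 - (-4))**2/5 = -2 + (-2 - 1*(-4))**2/5 = -2 + (-2 + 4)**2/5 = -2 + (1/5)*2**2 = -2 + (1/5)*4 = -2 + 4/5 = -6/5 ≈ -1.2000)
U(1)*R - 12 = (2 - 2*1)*(-6/5) - 12 = (2 - 2)*(-6/5) - 12 = 0*(-6/5) - 12 = 0 - 12 = -12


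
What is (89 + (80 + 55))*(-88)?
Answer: -19712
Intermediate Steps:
(89 + (80 + 55))*(-88) = (89 + 135)*(-88) = 224*(-88) = -19712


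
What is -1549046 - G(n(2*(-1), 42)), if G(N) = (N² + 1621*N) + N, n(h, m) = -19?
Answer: -1518589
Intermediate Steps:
G(N) = N² + 1622*N
-1549046 - G(n(2*(-1), 42)) = -1549046 - (-19)*(1622 - 19) = -1549046 - (-19)*1603 = -1549046 - 1*(-30457) = -1549046 + 30457 = -1518589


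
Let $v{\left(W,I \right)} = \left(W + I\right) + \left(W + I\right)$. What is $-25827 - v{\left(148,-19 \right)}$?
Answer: $-26085$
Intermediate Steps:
$v{\left(W,I \right)} = 2 I + 2 W$ ($v{\left(W,I \right)} = \left(I + W\right) + \left(I + W\right) = 2 I + 2 W$)
$-25827 - v{\left(148,-19 \right)} = -25827 - \left(2 \left(-19\right) + 2 \cdot 148\right) = -25827 - \left(-38 + 296\right) = -25827 - 258 = -26085$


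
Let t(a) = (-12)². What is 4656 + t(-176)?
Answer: 4800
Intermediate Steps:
t(a) = 144
4656 + t(-176) = 4656 + 144 = 4800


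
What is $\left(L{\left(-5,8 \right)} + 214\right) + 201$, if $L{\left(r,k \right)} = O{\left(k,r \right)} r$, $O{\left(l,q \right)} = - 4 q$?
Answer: $315$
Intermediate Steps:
$L{\left(r,k \right)} = - 4 r^{2}$ ($L{\left(r,k \right)} = - 4 r r = - 4 r^{2}$)
$\left(L{\left(-5,8 \right)} + 214\right) + 201 = \left(- 4 \left(-5\right)^{2} + 214\right) + 201 = \left(\left(-4\right) 25 + 214\right) + 201 = \left(-100 + 214\right) + 201 = 114 + 201 = 315$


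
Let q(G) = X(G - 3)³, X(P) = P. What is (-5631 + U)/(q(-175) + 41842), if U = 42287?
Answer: -18328/2798955 ≈ -0.0065482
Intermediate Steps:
q(G) = (-3 + G)³ (q(G) = (G - 3)³ = (-3 + G)³)
(-5631 + U)/(q(-175) + 41842) = (-5631 + 42287)/((-3 - 175)³ + 41842) = 36656/((-178)³ + 41842) = 36656/(-5639752 + 41842) = 36656/(-5597910) = 36656*(-1/5597910) = -18328/2798955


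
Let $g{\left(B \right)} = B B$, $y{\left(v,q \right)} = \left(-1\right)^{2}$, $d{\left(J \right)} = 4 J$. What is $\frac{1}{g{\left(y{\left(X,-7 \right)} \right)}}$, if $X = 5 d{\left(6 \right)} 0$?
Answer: $1$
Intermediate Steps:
$X = 0$ ($X = 5 \cdot 4 \cdot 6 \cdot 0 = 5 \cdot 24 \cdot 0 = 120 \cdot 0 = 0$)
$y{\left(v,q \right)} = 1$
$g{\left(B \right)} = B^{2}$
$\frac{1}{g{\left(y{\left(X,-7 \right)} \right)}} = \frac{1}{1^{2}} = 1^{-1} = 1$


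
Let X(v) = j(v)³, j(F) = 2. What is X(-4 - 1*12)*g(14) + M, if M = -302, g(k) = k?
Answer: -190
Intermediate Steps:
X(v) = 8 (X(v) = 2³ = 8)
X(-4 - 1*12)*g(14) + M = 8*14 - 302 = 112 - 302 = -190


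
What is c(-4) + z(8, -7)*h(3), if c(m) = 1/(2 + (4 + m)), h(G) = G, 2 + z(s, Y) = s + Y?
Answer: -5/2 ≈ -2.5000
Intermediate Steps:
z(s, Y) = -2 + Y + s (z(s, Y) = -2 + (s + Y) = -2 + (Y + s) = -2 + Y + s)
c(m) = 1/(6 + m)
c(-4) + z(8, -7)*h(3) = 1/(6 - 4) + (-2 - 7 + 8)*3 = 1/2 - 1*3 = 1/2 - 3 = -5/2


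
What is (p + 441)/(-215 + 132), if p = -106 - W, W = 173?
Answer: -162/83 ≈ -1.9518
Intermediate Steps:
p = -279 (p = -106 - 1*173 = -106 - 173 = -279)
(p + 441)/(-215 + 132) = (-279 + 441)/(-215 + 132) = 162/(-83) = 162*(-1/83) = -162/83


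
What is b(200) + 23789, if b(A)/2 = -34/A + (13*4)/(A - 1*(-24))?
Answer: 16652387/700 ≈ 23789.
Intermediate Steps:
b(A) = -68/A + 104/(24 + A) (b(A) = 2*(-34/A + (13*4)/(A - 1*(-24))) = 2*(-34/A + 52/(A + 24)) = 2*(-34/A + 52/(24 + A)) = -68/A + 104/(24 + A))
b(200) + 23789 = 12*(-136 + 3*200)/(200*(24 + 200)) + 23789 = 12*(1/200)*(-136 + 600)/224 + 23789 = 12*(1/200)*(1/224)*464 + 23789 = 87/700 + 23789 = 16652387/700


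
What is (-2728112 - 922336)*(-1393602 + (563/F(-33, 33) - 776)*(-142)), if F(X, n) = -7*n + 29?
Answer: 473041248877776/101 ≈ 4.6836e+12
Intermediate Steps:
F(X, n) = 29 - 7*n
(-2728112 - 922336)*(-1393602 + (563/F(-33, 33) - 776)*(-142)) = (-2728112 - 922336)*(-1393602 + (563/(29 - 7*33) - 776)*(-142)) = -3650448*(-1393602 + (563/(29 - 231) - 776)*(-142)) = -3650448*(-1393602 + (563/(-202) - 776)*(-142)) = -3650448*(-1393602 + (563*(-1/202) - 776)*(-142)) = -3650448*(-1393602 + (-563/202 - 776)*(-142)) = -3650448*(-1393602 - 157315/202*(-142)) = -3650448*(-1393602 + 11169365/101) = -3650448*(-129584437/101) = 473041248877776/101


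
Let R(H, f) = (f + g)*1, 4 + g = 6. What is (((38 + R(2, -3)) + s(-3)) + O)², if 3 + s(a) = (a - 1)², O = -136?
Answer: 7396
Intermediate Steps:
g = 2 (g = -4 + 6 = 2)
s(a) = -3 + (-1 + a)² (s(a) = -3 + (a - 1)² = -3 + (-1 + a)²)
R(H, f) = 2 + f (R(H, f) = (f + 2)*1 = (2 + f)*1 = 2 + f)
(((38 + R(2, -3)) + s(-3)) + O)² = (((38 + (2 - 3)) + (-3 + (-1 - 3)²)) - 136)² = (((38 - 1) + (-3 + (-4)²)) - 136)² = ((37 + (-3 + 16)) - 136)² = ((37 + 13) - 136)² = (50 - 136)² = (-86)² = 7396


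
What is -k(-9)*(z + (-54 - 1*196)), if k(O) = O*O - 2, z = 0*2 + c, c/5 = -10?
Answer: 23700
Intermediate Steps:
c = -50 (c = 5*(-10) = -50)
z = -50 (z = 0*2 - 50 = 0 - 50 = -50)
k(O) = -2 + O² (k(O) = O² - 2 = -2 + O²)
-k(-9)*(z + (-54 - 1*196)) = -(-2 + (-9)²)*(-50 + (-54 - 1*196)) = -(-2 + 81)*(-50 + (-54 - 196)) = -79*(-50 - 250) = -79*(-300) = -1*(-23700) = 23700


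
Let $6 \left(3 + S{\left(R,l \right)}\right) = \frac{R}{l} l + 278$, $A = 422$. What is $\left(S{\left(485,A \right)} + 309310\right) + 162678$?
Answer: $\frac{2832673}{6} \approx 4.7211 \cdot 10^{5}$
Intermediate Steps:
$S{\left(R,l \right)} = \frac{130}{3} + \frac{R}{6}$ ($S{\left(R,l \right)} = -3 + \frac{\frac{R}{l} l + 278}{6} = -3 + \frac{R + 278}{6} = -3 + \frac{278 + R}{6} = -3 + \left(\frac{139}{3} + \frac{R}{6}\right) = \frac{130}{3} + \frac{R}{6}$)
$\left(S{\left(485,A \right)} + 309310\right) + 162678 = \left(\left(\frac{130}{3} + \frac{1}{6} \cdot 485\right) + 309310\right) + 162678 = \left(\left(\frac{130}{3} + \frac{485}{6}\right) + 309310\right) + 162678 = \left(\frac{745}{6} + 309310\right) + 162678 = \frac{1856605}{6} + 162678 = \frac{2832673}{6}$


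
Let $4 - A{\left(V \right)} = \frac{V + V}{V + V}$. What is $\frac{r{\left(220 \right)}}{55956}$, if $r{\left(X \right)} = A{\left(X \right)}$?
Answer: $\frac{1}{18652} \approx 5.3614 \cdot 10^{-5}$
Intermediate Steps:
$A{\left(V \right)} = 3$ ($A{\left(V \right)} = 4 - \frac{V + V}{V + V} = 4 - \frac{2 V}{2 V} = 4 - 2 V \frac{1}{2 V} = 4 - 1 = 3$)
$r{\left(X \right)} = 3$
$\frac{r{\left(220 \right)}}{55956} = \frac{3}{55956} = 3 \cdot \frac{1}{55956} = \frac{1}{18652}$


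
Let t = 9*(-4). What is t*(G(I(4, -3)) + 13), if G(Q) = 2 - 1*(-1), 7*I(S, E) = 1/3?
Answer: -576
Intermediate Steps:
I(S, E) = 1/21 (I(S, E) = (⅐)/3 = (⅐)*(⅓) = 1/21)
G(Q) = 3 (G(Q) = 2 + 1 = 3)
t = -36
t*(G(I(4, -3)) + 13) = -36*(3 + 13) = -36*16 = -576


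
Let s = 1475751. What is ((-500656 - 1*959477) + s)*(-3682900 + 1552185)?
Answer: -33277506870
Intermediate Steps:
((-500656 - 1*959477) + s)*(-3682900 + 1552185) = ((-500656 - 1*959477) + 1475751)*(-3682900 + 1552185) = ((-500656 - 959477) + 1475751)*(-2130715) = (-1460133 + 1475751)*(-2130715) = 15618*(-2130715) = -33277506870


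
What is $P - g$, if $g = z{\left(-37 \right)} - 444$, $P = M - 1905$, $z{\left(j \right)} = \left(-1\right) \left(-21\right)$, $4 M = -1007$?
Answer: $- \frac{6935}{4} \approx -1733.8$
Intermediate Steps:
$M = - \frac{1007}{4}$ ($M = \frac{1}{4} \left(-1007\right) = - \frac{1007}{4} \approx -251.75$)
$z{\left(j \right)} = 21$
$P = - \frac{8627}{4}$ ($P = - \frac{1007}{4} - 1905 = - \frac{8627}{4} \approx -2156.8$)
$g = -423$ ($g = 21 - 444 = -423$)
$P - g = - \frac{8627}{4} - -423 = - \frac{8627}{4} + 423 = - \frac{6935}{4}$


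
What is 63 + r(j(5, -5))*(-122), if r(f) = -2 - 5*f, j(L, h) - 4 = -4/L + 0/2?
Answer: 2259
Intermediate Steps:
j(L, h) = 4 - 4/L (j(L, h) = 4 + (-4/L + 0/2) = 4 + (-4/L + 0*(1/2)) = 4 + (-4/L + 0) = 4 - 4/L)
r(f) = -2 - 5*f
63 + r(j(5, -5))*(-122) = 63 + (-2 - 5*(4 - 4/5))*(-122) = 63 + (-2 - 5*16/5)*(-122) = 63 + (-2 - 16)*(-122) = 63 - 18*(-122) = 63 + 2196 = 2259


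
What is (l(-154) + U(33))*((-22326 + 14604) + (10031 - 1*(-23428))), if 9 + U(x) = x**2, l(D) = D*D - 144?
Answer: 634468524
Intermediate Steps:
l(D) = -144 + D**2 (l(D) = D**2 - 144 = -144 + D**2)
U(x) = -9 + x**2
(l(-154) + U(33))*((-22326 + 14604) + (10031 - 1*(-23428))) = ((-144 + (-154)**2) + (-9 + 33**2))*((-22326 + 14604) + (10031 - 1*(-23428))) = ((-144 + 23716) + (-9 + 1089))*(-7722 + (10031 + 23428)) = (23572 + 1080)*(-7722 + 33459) = 24652*25737 = 634468524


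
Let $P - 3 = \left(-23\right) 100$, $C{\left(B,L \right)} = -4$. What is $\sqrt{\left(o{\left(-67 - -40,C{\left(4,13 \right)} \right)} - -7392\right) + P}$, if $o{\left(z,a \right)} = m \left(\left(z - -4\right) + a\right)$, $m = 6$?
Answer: $\sqrt{4933} \approx 70.235$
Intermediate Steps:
$o{\left(z,a \right)} = 24 + 6 a + 6 z$ ($o{\left(z,a \right)} = 6 \left(\left(z - -4\right) + a\right) = 6 \left(\left(z + 4\right) + a\right) = 6 \left(\left(4 + z\right) + a\right) = 6 \left(4 + a + z\right) = 24 + 6 a + 6 z$)
$P = -2297$ ($P = 3 - 2300 = -2297$)
$\sqrt{\left(o{\left(-67 - -40,C{\left(4,13 \right)} \right)} - -7392\right) + P} = \sqrt{\left(\left(24 + 6 \left(-4\right) + 6 \left(-67 - -40\right)\right) - -7392\right) - 2297} = \sqrt{\left(\left(24 - 24 + 6 \left(-67 + 40\right)\right) + 7392\right) - 2297} = \sqrt{\left(\left(24 - 24 + 6 \left(-27\right)\right) + 7392\right) - 2297} = \sqrt{\left(\left(24 - 24 - 162\right) + 7392\right) - 2297} = \sqrt{\left(-162 + 7392\right) - 2297} = \sqrt{7230 - 2297} = \sqrt{4933}$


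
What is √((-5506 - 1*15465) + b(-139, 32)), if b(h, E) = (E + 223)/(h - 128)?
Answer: 2*I*√41529714/89 ≈ 144.82*I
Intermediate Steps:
b(h, E) = (223 + E)/(-128 + h)
√((-5506 - 1*15465) + b(-139, 32)) = √((-5506 - 1*15465) + (223 + 32)/(-128 - 139)) = √((-5506 - 15465) + 255/(-267)) = √(-20971 - 1/267*255) = √(-20971 - 85/89) = √(-1866504/89) = 2*I*√41529714/89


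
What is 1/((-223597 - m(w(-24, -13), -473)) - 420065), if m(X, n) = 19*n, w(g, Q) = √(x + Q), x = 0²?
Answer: -1/634675 ≈ -1.5756e-6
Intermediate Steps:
x = 0
w(g, Q) = √Q (w(g, Q) = √(0 + Q) = √Q)
1/((-223597 - m(w(-24, -13), -473)) - 420065) = 1/((-223597 - 19*(-473)) - 420065) = 1/((-223597 - 1*(-8987)) - 420065) = 1/((-223597 + 8987) - 420065) = 1/(-214610 - 420065) = 1/(-634675) = -1/634675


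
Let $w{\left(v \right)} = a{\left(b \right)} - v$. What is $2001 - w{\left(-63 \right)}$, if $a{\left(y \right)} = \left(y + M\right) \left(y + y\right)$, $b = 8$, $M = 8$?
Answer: $1682$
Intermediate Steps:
$a{\left(y \right)} = 2 y \left(8 + y\right)$ ($a{\left(y \right)} = \left(y + 8\right) \left(y + y\right) = \left(8 + y\right) 2 y = 2 y \left(8 + y\right)$)
$w{\left(v \right)} = 256 - v$ ($w{\left(v \right)} = 2 \cdot 8 \left(8 + 8\right) - v = 2 \cdot 8 \cdot 16 - v = 256 - v$)
$2001 - w{\left(-63 \right)} = 2001 - \left(256 - -63\right) = 2001 - \left(256 + 63\right) = 2001 - 319 = 1682$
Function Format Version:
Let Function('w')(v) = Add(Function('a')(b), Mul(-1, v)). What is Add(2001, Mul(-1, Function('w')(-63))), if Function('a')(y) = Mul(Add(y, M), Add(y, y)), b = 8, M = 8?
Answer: 1682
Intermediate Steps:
Function('a')(y) = Mul(2, y, Add(8, y)) (Function('a')(y) = Mul(Add(y, 8), Add(y, y)) = Mul(Add(8, y), Mul(2, y)) = Mul(2, y, Add(8, y)))
Function('w')(v) = Add(256, Mul(-1, v)) (Function('w')(v) = Add(Mul(2, 8, Add(8, 8)), Mul(-1, v)) = Add(Mul(2, 8, 16), Mul(-1, v)) = Add(256, Mul(-1, v)))
Add(2001, Mul(-1, Function('w')(-63))) = Add(2001, Mul(-1, Add(256, Mul(-1, -63)))) = Add(2001, Mul(-1, Add(256, 63))) = Add(2001, Mul(-1, 319)) = Add(2001, -319) = 1682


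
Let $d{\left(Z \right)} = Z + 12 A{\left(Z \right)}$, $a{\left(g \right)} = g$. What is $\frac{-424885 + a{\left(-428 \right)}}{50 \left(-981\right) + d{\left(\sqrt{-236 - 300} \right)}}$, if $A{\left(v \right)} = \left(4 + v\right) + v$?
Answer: $\frac{10420593813}{1200765502} + \frac{10632825 i \sqrt{134}}{1200765502} \approx 8.6783 + 0.1025 i$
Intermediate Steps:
$A{\left(v \right)} = 4 + 2 v$
$d{\left(Z \right)} = 48 + 25 Z$ ($d{\left(Z \right)} = Z + 12 \left(4 + 2 Z\right) = Z + \left(48 + 24 Z\right) = 48 + 25 Z$)
$\frac{-424885 + a{\left(-428 \right)}}{50 \left(-981\right) + d{\left(\sqrt{-236 - 300} \right)}} = \frac{-424885 - 428}{50 \left(-981\right) + \left(48 + 25 \sqrt{-236 - 300}\right)} = - \frac{425313}{-49050 + \left(48 + 25 \sqrt{-536}\right)} = - \frac{425313}{-49050 + \left(48 + 25 \cdot 2 i \sqrt{134}\right)} = - \frac{425313}{-49050 + \left(48 + 50 i \sqrt{134}\right)} = - \frac{425313}{-49002 + 50 i \sqrt{134}}$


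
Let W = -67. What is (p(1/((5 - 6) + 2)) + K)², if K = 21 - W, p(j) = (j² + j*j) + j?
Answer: 8281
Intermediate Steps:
p(j) = j + 2*j² (p(j) = (j² + j²) + j = 2*j² + j = j + 2*j²)
K = 88 (K = 21 - 1*(-67) = 21 + 67 = 88)
(p(1/((5 - 6) + 2)) + K)² = ((1 + 2/((5 - 6) + 2))/((5 - 6) + 2) + 88)² = ((1 + 2/(-1 + 2))/(-1 + 2) + 88)² = ((1 + 2/1)/1 + 88)² = (1*(1 + 2*1) + 88)² = (1*(1 + 2) + 88)² = (1*3 + 88)² = (3 + 88)² = 91² = 8281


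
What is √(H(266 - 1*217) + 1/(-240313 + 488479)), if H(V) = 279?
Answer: √1909177297810/82722 ≈ 16.703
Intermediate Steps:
√(H(266 - 1*217) + 1/(-240313 + 488479)) = √(279 + 1/(-240313 + 488479)) = √(279 + 1/248166) = √(69238315/248166) = √1909177297810/82722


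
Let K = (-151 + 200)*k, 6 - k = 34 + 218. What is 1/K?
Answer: -1/12054 ≈ -8.2960e-5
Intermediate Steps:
k = -246 (k = 6 - (34 + 218) = 6 - 1*252 = 6 - 252 = -246)
K = -12054 (K = (-151 + 200)*(-246) = 49*(-246) = -12054)
1/K = 1/(-12054) = -1/12054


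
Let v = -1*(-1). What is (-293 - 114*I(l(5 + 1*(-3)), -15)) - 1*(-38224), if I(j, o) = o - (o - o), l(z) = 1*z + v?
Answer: 39641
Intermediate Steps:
v = 1
l(z) = 1 + z (l(z) = 1*z + 1 = z + 1 = 1 + z)
I(j, o) = o (I(j, o) = o - 1*0 = o + 0 = o)
(-293 - 114*I(l(5 + 1*(-3)), -15)) - 1*(-38224) = (-293 - 114*(-15)) - 1*(-38224) = (-293 + 1710) + 38224 = 1417 + 38224 = 39641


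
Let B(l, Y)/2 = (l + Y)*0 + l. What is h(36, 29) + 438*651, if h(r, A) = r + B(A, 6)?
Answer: 285232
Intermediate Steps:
B(l, Y) = 2*l (B(l, Y) = 2*((l + Y)*0 + l) = 2*((Y + l)*0 + l) = 2*(0 + l) = 2*l)
h(r, A) = r + 2*A
h(36, 29) + 438*651 = (36 + 2*29) + 438*651 = (36 + 58) + 285138 = 94 + 285138 = 285232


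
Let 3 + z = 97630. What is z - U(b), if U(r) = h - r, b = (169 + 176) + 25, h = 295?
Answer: 97702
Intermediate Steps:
b = 370 (b = 345 + 25 = 370)
U(r) = 295 - r
z = 97627 (z = -3 + 97630 = 97627)
z - U(b) = 97627 - (295 - 1*370) = 97627 - (295 - 370) = 97627 - 1*(-75) = 97627 + 75 = 97702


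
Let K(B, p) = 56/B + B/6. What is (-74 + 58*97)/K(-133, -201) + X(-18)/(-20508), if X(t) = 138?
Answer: -2163407129/8801350 ≈ -245.80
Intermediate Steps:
K(B, p) = 56/B + B/6 (K(B, p) = 56/B + B*(1/6) = 56/B + B/6)
(-74 + 58*97)/K(-133, -201) + X(-18)/(-20508) = (-74 + 58*97)/(56/(-133) + (1/6)*(-133)) + 138/(-20508) = (-74 + 5626)/(56*(-1/133) - 133/6) + 138*(-1/20508) = 5552/(-8/19 - 133/6) - 23/3418 = 5552/(-2575/114) - 23/3418 = 5552*(-114/2575) - 23/3418 = -632928/2575 - 23/3418 = -2163407129/8801350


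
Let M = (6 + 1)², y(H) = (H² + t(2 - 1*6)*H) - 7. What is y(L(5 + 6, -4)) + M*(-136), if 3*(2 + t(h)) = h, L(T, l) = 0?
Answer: -6671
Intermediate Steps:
t(h) = -2 + h/3
y(H) = -7 + H² - 10*H/3 (y(H) = (H² + (-2 + (2 - 1*6)/3)*H) - 7 = (H² + (-2 + (2 - 6)/3)*H) - 7 = (H² + (-2 + (⅓)*(-4))*H) - 7 = (H² + (-2 - 4/3)*H) - 7 = (H² - 10*H/3) - 7 = -7 + H² - 10*H/3)
M = 49 (M = 7² = 49)
y(L(5 + 6, -4)) + M*(-136) = (-7 + 0² - 10/3*0) + 49*(-136) = (-7 + 0 + 0) - 6664 = -7 - 6664 = -6671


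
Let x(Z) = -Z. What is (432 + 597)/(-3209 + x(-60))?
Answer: -1029/3149 ≈ -0.32677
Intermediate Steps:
(432 + 597)/(-3209 + x(-60)) = (432 + 597)/(-3209 - 1*(-60)) = 1029/(-3209 + 60) = 1029/(-3149) = 1029*(-1/3149) = -1029/3149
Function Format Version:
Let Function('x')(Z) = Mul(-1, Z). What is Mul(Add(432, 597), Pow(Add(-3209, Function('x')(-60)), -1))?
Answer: Rational(-1029, 3149) ≈ -0.32677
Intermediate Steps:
Mul(Add(432, 597), Pow(Add(-3209, Function('x')(-60)), -1)) = Mul(Add(432, 597), Pow(Add(-3209, Mul(-1, -60)), -1)) = Mul(1029, Pow(Add(-3209, 60), -1)) = Mul(1029, Pow(-3149, -1)) = Mul(1029, Rational(-1, 3149)) = Rational(-1029, 3149)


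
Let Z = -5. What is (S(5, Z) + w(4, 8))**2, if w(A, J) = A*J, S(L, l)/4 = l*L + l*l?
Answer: 1024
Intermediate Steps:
S(L, l) = 4*l**2 + 4*L*l (S(L, l) = 4*(l*L + l*l) = 4*(L*l + l**2) = 4*(l**2 + L*l) = 4*l**2 + 4*L*l)
(S(5, Z) + w(4, 8))**2 = (4*(-5)*(5 - 5) + 4*8)**2 = (4*(-5)*0 + 32)**2 = (0 + 32)**2 = 32**2 = 1024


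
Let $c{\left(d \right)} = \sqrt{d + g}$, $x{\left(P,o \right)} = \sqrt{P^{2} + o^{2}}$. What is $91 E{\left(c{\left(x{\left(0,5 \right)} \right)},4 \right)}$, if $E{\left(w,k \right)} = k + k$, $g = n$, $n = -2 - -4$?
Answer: $728$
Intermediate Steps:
$n = 2$ ($n = -2 + 4 = 2$)
$g = 2$
$c{\left(d \right)} = \sqrt{2 + d}$ ($c{\left(d \right)} = \sqrt{d + 2} = \sqrt{2 + d}$)
$E{\left(w,k \right)} = 2 k$
$91 E{\left(c{\left(x{\left(0,5 \right)} \right)},4 \right)} = 91 \cdot 2 \cdot 4 = 91 \cdot 8 = 728$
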